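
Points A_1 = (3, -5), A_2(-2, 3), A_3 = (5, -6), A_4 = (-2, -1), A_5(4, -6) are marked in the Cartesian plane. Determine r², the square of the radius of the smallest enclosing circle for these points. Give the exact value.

32.5

By Welzl's lemma the MEC is supported by two points (diametrically opposite) or three points (on a circumcircle).
The farthest pair is A_2–A_3 with squared distance 130. The circle on this segment as diameter has centre (1.5, -1.5) and r² = 130/4 = 32.5.
Check A_1: distance² to centre = 14.5 ≤ 32.5, so it lies inside.
All remaining points lie in this disk, and no smaller disk contains both endpoints, so this is the minimum enclosing circle.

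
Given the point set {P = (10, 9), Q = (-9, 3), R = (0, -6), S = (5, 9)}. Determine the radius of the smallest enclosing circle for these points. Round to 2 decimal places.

10.16

By Welzl's lemma the MEC is supported by two points (diametrically opposite) or three points (on a circumcircle).
The minimum enclosing circle is determined by three boundary points: P, Q, R.
Their circumcentre is (1.1, 4.1) with r² = 103.22.
The farthest remaining point S is at distance² 39.22 ≤ 103.22.
r = √(103.22) ≈ 10.16.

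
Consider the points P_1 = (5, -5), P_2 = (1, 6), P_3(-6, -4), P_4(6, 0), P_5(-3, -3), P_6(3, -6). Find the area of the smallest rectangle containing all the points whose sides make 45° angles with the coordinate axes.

127.5

In coordinates u = x + y, v = x − y the rectangle is axis-aligned; the map (x,y)→(u,v) scales areas by 2.
u-values: 0, 7, -10, 6, -6, -3; range = 7 − (-10) = 17.
v-values: 10, -5, -2, 6, 0, 9; range = 10 − (-5) = 15.
Area = (17 × 15) / 2 = 127.5.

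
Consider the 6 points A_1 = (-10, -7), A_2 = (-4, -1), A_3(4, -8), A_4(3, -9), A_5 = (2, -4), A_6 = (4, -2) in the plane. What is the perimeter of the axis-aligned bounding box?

Width = max x − min x = 4 − (-10) = 14.
Height = max y − min y = -1 − (-9) = 8.
Perimeter = 2(14 + 8) = 44.

44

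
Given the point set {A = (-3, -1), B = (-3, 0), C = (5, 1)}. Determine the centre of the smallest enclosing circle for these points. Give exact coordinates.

(1, 0)

Side lengths²: AB² = 1, AC² = 68, BC² = 65.
Since AC² = 68 ≥ 65 + 1 = 66, the angle opposite AC is not acute, so the smallest enclosing circle has AC as diameter.
Centre = midpoint of AC = (1, 0), r² = 68/4 = 17.
Centre = (1, 0).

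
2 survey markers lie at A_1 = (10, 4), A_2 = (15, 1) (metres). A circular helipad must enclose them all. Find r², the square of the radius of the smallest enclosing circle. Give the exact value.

8.5

The smallest circle enclosing two points has them as diameter endpoints.
Centre = midpoint = (12.5, 2.5); r² = |A_1A_2|²/4 = 34/4 = 8.5.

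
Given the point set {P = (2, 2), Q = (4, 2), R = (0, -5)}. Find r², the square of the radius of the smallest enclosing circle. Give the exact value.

Side lengths²: PQ² = 4, PR² = 53, QR² = 65.
Since QR² = 65 ≥ 53 + 4 = 57, the angle opposite QR is not acute, so the smallest enclosing circle has QR as diameter.
Centre = midpoint of QR = (2, -1.5), r² = 65/4 = 16.25.

16.25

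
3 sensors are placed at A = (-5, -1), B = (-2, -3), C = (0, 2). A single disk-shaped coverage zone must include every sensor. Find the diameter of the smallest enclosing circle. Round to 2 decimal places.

Side lengths²: AB² = 13, AC² = 34, BC² = 29.
Since AC² = 34 < 29 + 13 = 42, the triangle is acute, so the smallest enclosing circle is the circumcircle.
Circumcentre = (-83/38, -1/38), r² = 6409/722.
Diameter = 2r = 2√(6409/722) ≈ 5.96.

5.96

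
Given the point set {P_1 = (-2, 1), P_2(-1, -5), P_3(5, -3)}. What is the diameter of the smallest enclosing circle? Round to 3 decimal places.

8.162

Side lengths²: P_1P_2² = 37, P_1P_3² = 65, P_2P_3² = 40.
Since P_1P_3² = 65 < 40 + 37 = 77, the triangle is acute, so the smallest enclosing circle is the circumcircle.
Circumcentre = (45/38, -59/38), r² = 12025/722.
Diameter = 2r = 2√(12025/722) ≈ 8.162.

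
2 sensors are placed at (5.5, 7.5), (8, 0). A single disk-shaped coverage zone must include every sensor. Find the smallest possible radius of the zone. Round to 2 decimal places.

The smallest circle enclosing two points has them as diameter endpoints.
Centre = midpoint = (6.75, 3.75); r² = |(5.5, 7.5)−(8, 0)|²/4 = 62.5/4 = 15.625.
r = √(15.625) ≈ 3.95.

3.95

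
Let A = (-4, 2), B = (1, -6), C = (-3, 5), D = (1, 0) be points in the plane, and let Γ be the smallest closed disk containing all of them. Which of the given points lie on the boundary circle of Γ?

A smallest enclosing disk is always determined by at most three of the input points on its boundary.
The farthest pair is B–C with squared distance 137. The circle on this segment as diameter has centre (-1, -0.5) and r² = 137/4 = 34.25.
Check A: distance² to centre = 15.25 ≤ 34.25, so it lies inside.
All remaining points lie in this disk, and no smaller disk contains both endpoints, so this is the minimum enclosing circle.
The points at distance exactly r from the centre are B, C — 2 points.

B, C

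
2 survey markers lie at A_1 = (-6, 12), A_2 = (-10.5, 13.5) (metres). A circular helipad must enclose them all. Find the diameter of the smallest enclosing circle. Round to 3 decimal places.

4.743

The smallest circle enclosing two points has them as diameter endpoints.
Centre = midpoint = (-8.25, 12.75); r² = |A_1A_2|²/4 = 22.5/4 = 5.625.
Diameter = 2r = 2√(5.625) ≈ 4.743.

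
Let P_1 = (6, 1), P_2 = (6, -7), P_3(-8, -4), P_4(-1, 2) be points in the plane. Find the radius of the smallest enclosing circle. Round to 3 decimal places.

7.602

A smallest enclosing disk is always determined by at most three of the input points on its boundary.
The minimum enclosing circle is determined by three boundary points: P_1, P_2, P_3.
Their circumcentre is (-13/28, -3) with r² = 45305/784.
The farthest remaining point P_4 is at distance² 19825/784 ≤ 45305/784.
r = √(45305/784) ≈ 7.602.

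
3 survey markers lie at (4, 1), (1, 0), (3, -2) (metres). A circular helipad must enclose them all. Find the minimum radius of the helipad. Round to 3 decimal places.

Call the three points A, B, C in the order given.
Side lengths²: AB² = 10, AC² = 10, BC² = 8.
Since AC² = 10 < 10 + 8 = 18, the triangle is acute, so the smallest enclosing circle is the circumcircle.
Circumcentre = (2.75, -0.25), r² = 3.125.
r = √(3.125) ≈ 1.768.

1.768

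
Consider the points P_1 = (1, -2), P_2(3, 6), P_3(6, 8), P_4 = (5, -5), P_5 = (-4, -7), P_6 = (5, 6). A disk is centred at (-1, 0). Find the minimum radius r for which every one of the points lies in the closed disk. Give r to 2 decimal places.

10.63

The required radius is the distance from (-1, 0) to the farthest point.
Squared distances: 8, 52, 113, 61, 58, 72.
Maximum is 113, attained at P_3.
r = √113 ≈ 10.63.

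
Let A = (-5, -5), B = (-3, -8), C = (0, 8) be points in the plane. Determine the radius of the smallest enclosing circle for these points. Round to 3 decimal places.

Side lengths²: AB² = 13, AC² = 194, BC² = 265.
Since BC² = 265 ≥ 194 + 13 = 207, the angle opposite BC is not acute, so the smallest enclosing circle has BC as diameter.
Centre = midpoint of BC = (-1.5, 0), r² = 265/4 = 66.25.
r = √(66.25) ≈ 8.139.

8.139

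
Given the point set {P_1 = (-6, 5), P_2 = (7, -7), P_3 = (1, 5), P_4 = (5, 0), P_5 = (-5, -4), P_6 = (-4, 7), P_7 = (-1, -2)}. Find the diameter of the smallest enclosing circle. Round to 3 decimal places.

The minimum enclosing circle is determined by three boundary points: P_1, P_2, P_6.
Their circumcentre is (1.22, -0.22) with r² = 79.3768.
The farthest remaining point P_5 is at distance² 52.9768 ≤ 79.3768.
Diameter = 2r = 2√(79.3768) ≈ 17.819.

17.819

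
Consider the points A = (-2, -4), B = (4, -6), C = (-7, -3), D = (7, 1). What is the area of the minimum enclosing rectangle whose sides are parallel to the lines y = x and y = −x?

126

In coordinates u = x + y, v = x − y the rectangle is axis-aligned; the map (x,y)→(u,v) scales areas by 2.
u-values: -6, -2, -10, 8; range = 8 − (-10) = 18.
v-values: 2, 10, -4, 6; range = 10 − (-4) = 14.
Area = (18 × 14) / 2 = 126.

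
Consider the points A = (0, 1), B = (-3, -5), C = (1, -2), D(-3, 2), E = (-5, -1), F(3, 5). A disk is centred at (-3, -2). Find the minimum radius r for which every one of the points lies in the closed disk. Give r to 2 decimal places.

The required radius is the distance from (-3, -2) to the farthest point.
Squared distances: 18, 9, 16, 16, 5, 85.
Maximum is 85, attained at F.
r = √85 ≈ 9.22.

9.22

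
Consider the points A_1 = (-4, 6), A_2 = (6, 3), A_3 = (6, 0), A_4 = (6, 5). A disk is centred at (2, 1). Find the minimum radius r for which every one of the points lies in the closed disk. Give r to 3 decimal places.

The required radius is the distance from (2, 1) to the farthest point.
Squared distances: 61, 20, 17, 32.
Maximum is 61, attained at A_1.
r = √61 ≈ 7.810.

7.810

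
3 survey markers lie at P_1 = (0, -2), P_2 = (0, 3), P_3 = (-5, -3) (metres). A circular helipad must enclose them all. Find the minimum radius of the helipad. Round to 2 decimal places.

3.91

Side lengths²: P_1P_2² = 25, P_1P_3² = 26, P_2P_3² = 61.
Since P_2P_3² = 61 ≥ 26 + 25 = 51, the angle opposite P_2P_3 is not acute, so the smallest enclosing circle has P_2P_3 as diameter.
Centre = midpoint of P_2P_3 = (-2.5, 0), r² = 61/4 = 15.25.
r = √(15.25) ≈ 3.91.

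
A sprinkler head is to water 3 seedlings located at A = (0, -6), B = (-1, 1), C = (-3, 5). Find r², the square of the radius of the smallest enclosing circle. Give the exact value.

Side lengths²: AB² = 50, AC² = 130, BC² = 20.
Since AC² = 130 ≥ 50 + 20 = 70, the angle opposite AC is not acute, so the smallest enclosing circle has AC as diameter.
Centre = midpoint of AC = (-1.5, -0.5), r² = 130/4 = 32.5.

32.5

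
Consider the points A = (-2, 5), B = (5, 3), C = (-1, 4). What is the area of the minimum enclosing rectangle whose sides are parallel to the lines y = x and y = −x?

22.5

In coordinates u = x + y, v = x − y the rectangle is axis-aligned; the map (x,y)→(u,v) scales areas by 2.
u-values: 3, 8, 3; range = 8 − 3 = 5.
v-values: -7, 2, -5; range = 2 − (-7) = 9.
Area = (5 × 9) / 2 = 22.5.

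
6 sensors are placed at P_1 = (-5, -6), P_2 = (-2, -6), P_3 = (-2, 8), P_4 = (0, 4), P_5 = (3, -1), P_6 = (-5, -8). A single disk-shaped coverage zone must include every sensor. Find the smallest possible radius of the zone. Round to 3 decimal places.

By Welzl's lemma the MEC is supported by two points (diametrically opposite) or three points (on a circumcircle).
The farthest pair is P_3–P_6 with squared distance 265. The circle on this segment as diameter has centre (-3.5, 0) and r² = 265/4 = 66.25.
Check P_1: distance² to centre = 38.25 ≤ 66.25, so it lies inside.
All remaining points lie in this disk, and no smaller disk contains both endpoints, so this is the minimum enclosing circle.
r = √(66.25) ≈ 8.139.

8.139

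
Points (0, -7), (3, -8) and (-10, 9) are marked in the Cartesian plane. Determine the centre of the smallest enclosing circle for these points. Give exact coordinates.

Call the three points A, B, C in the order given.
Side lengths²: AB² = 10, AC² = 356, BC² = 458.
Since BC² = 458 ≥ 356 + 10 = 366, the angle opposite BC is not acute, so the smallest enclosing circle has BC as diameter.
Centre = midpoint of BC = (-3.5, 0.5), r² = 458/4 = 114.5.
Centre = (-3.5, 0.5).

(-3.5, 0.5)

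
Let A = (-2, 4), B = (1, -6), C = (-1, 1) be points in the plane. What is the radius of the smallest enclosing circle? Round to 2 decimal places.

5.22

Side lengths²: AB² = 109, AC² = 10, BC² = 53.
Since AB² = 109 ≥ 53 + 10 = 63, the angle opposite AB is not acute, so the smallest enclosing circle has AB as diameter.
Centre = midpoint of AB = (-0.5, -1), r² = 109/4 = 27.25.
r = √(27.25) ≈ 5.22.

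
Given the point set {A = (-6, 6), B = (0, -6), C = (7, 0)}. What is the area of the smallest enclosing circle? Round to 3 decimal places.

Side lengths²: AB² = 180, AC² = 205, BC² = 85.
Since AC² = 205 < 180 + 85 = 265, the triangle is acute, so the smallest enclosing circle is the circumcircle.
Circumcentre = (-0.25, 1.375), r² = 54.453125.
Area = π·r² = π·54.453125 ≈ 171.070.

171.070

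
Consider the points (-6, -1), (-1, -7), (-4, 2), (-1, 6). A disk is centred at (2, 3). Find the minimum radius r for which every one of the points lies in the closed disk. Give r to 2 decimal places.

10.44

The required radius is the distance from (2, 3) to the farthest point.
Squared distances: 80, 109, 37, 18.
Maximum is 109, attained at (-1, -7).
r = √109 ≈ 10.44.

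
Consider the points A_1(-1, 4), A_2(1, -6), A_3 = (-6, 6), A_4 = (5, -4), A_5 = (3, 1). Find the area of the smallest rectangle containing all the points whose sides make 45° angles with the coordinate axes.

94.5

In coordinates u = x + y, v = x − y the rectangle is axis-aligned; the map (x,y)→(u,v) scales areas by 2.
u-values: 3, -5, 0, 1, 4; range = 4 − (-5) = 9.
v-values: -5, 7, -12, 9, 2; range = 9 − (-12) = 21.
Area = (9 × 21) / 2 = 94.5.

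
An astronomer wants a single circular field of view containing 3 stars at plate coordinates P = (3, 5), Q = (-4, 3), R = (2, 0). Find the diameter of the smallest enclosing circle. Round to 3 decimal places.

Side lengths²: PQ² = 53, PR² = 26, QR² = 45.
Since PQ² = 53 < 45 + 26 = 71, the triangle is acute, so the smallest enclosing circle is the circumcircle.
Circumcentre = (-5/22, 67/22), r² = 3445/242.
Diameter = 2r = 2√(3445/242) ≈ 7.546.

7.546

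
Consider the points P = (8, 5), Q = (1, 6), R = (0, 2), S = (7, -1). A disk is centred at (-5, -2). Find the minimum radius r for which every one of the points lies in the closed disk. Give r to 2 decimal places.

The required radius is the distance from (-5, -2) to the farthest point.
Squared distances: 218, 100, 41, 145.
Maximum is 218, attained at P.
r = √218 ≈ 14.76.

14.76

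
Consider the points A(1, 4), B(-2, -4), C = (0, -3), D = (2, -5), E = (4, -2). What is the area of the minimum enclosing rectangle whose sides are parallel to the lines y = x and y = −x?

In coordinates u = x + y, v = x − y the rectangle is axis-aligned; the map (x,y)→(u,v) scales areas by 2.
u-values: 5, -6, -3, -3, 2; range = 5 − (-6) = 11.
v-values: -3, 2, 3, 7, 6; range = 7 − (-3) = 10.
Area = (11 × 10) / 2 = 55.

55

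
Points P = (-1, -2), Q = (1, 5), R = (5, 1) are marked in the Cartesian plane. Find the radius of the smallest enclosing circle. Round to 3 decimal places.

Side lengths²: PQ² = 53, PR² = 45, QR² = 32.
Since PQ² = 53 < 45 + 32 = 77, the triangle is acute, so the smallest enclosing circle is the circumcircle.
Circumcentre = (7/6, 7/6), r² = 265/18.
r = √(265/18) ≈ 3.837.

3.837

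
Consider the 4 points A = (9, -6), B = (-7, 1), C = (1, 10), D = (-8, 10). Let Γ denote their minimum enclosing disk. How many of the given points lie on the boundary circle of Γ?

A smallest enclosing disk is always determined by at most three of the input points on its boundary.
The farthest pair is A–D with squared distance 545. The circle on this segment as diameter has centre (0.5, 2) and r² = 545/4 = 136.25.
Check B: distance² to centre = 57.25 ≤ 136.25, so it lies inside.
All remaining points lie in this disk, and no smaller disk contains both endpoints, so this is the minimum enclosing circle.
The points at distance exactly r from the centre are A, D — 2 points.

2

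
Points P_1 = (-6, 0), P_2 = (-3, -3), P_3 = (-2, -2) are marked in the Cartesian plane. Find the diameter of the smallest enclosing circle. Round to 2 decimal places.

4.47

Side lengths²: P_1P_2² = 18, P_1P_3² = 20, P_2P_3² = 2.
Since P_1P_3² = 20 ≥ 18 + 2 = 20, the angle opposite P_1P_3 is not acute, so the smallest enclosing circle has P_1P_3 as diameter.
Centre = midpoint of P_1P_3 = (-4, -1), r² = 20/4 = 5.
Diameter = 2r = 2√5 ≈ 4.47.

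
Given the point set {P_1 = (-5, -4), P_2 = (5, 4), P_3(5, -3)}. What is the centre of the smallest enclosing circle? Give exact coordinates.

(0, 0)

Side lengths²: P_1P_2² = 164, P_1P_3² = 101, P_2P_3² = 49.
Since P_1P_2² = 164 ≥ 101 + 49 = 150, the angle opposite P_1P_2 is not acute, so the smallest enclosing circle has P_1P_2 as diameter.
Centre = midpoint of P_1P_2 = (0, 0), r² = 164/4 = 41.
Centre = (0, 0).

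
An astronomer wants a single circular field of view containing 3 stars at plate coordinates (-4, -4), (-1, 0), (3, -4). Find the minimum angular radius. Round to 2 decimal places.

3.54

Call the three points A, B, C in the order given.
Side lengths²: AB² = 25, AC² = 49, BC² = 32.
Since AC² = 49 < 32 + 25 = 57, the triangle is acute, so the smallest enclosing circle is the circumcircle.
Circumcentre = (-0.5, -3.5), r² = 12.5.
r = √(12.5) ≈ 3.54.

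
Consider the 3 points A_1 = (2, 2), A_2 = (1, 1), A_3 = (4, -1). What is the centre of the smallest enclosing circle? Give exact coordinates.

Side lengths²: A_1A_2² = 2, A_1A_3² = 13, A_2A_3² = 13.
Since A_2A_3² = 13 < 13 + 2 = 15, the triangle is acute, so the smallest enclosing circle is the circumcircle.
Circumcentre = (2.7, 0.3), r² = 3.38.
Centre = (2.7, 0.3).

(2.7, 0.3)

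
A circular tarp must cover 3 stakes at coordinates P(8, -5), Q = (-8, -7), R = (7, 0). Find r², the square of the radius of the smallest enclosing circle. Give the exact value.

Side lengths²: PQ² = 260, PR² = 26, QR² = 274.
Since QR² = 274 < 260 + 26 = 286, the triangle is acute, so the smallest enclosing circle is the circumcircle.
Circumcentre = (-10/41, -166/41), r² = 115765/1681.

115765/1681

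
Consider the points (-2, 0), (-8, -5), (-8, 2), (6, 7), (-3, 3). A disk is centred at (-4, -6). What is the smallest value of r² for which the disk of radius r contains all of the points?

The required radius is the distance from (-4, -6) to the farthest point.
Squared distances: 40, 17, 80, 269, 82.
Maximum is 269, attained at (6, 7).

269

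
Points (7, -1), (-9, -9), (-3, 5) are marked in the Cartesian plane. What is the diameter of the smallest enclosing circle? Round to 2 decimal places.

Call the three points A, B, C in the order given.
Side lengths²: AB² = 320, AC² = 136, BC² = 232.
Since AB² = 320 < 232 + 136 = 368, the triangle is acute, so the smallest enclosing circle is the circumcircle.
Circumcentre = (-17/11, -43/11), r² = 9860/121.
Diameter = 2r = 2√(9860/121) ≈ 18.05.

18.05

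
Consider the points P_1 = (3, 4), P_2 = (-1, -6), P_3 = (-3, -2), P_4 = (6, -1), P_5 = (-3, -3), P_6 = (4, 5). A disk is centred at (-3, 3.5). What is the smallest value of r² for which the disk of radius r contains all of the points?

The required radius is the distance from (-3, 3.5) to the farthest point.
Squared distances: 36.25, 94.25, 30.25, 101.25, 42.25, 51.25.
Maximum is 101.25, attained at P_4.

101.25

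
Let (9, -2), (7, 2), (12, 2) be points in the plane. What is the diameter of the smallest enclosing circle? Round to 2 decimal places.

Call the three points A, B, C in the order given.
Side lengths²: AB² = 20, AC² = 25, BC² = 25.
Since BC² = 25 < 25 + 20 = 45, the triangle is acute, so the smallest enclosing circle is the circumcircle.
Circumcentre = (9.5, 0.75), r² = 7.8125.
Diameter = 2r = 2√(7.8125) ≈ 5.59.

5.59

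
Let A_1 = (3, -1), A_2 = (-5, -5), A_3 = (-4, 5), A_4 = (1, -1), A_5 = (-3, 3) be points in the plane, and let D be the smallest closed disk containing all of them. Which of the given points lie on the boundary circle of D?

A_1, A_2, A_3

The minimum enclosing circle of a finite set is fixed by two of the points (as a diameter) or three (as a circumcircle).
The minimum enclosing circle is determined by three boundary points: A_1, A_2, A_3.
Their circumcentre is (-91/38, -4/19) with r² = 42925/1444.
The farthest remaining point A_4 is at distance² 17541/1444 ≤ 42925/1444.
The points at distance exactly r from the centre are A_1, A_2, A_3 — 3 points.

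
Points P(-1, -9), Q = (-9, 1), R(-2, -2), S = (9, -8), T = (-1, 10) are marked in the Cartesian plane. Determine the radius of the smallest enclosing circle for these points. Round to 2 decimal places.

By Welzl's lemma the MEC is supported by two points (diametrically opposite) or three points (on a circumcircle).
The minimum enclosing circle is determined by three boundary points: Q, S, T.
Their circumcentre is (41/26, -9/26) with r² = 38425/338.
The farthest remaining point P is at distance² 27557/338 ≤ 38425/338.
r = √(38425/338) ≈ 10.66.

10.66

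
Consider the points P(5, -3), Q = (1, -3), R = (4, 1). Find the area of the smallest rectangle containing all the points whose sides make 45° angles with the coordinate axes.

17.5

In coordinates u = x + y, v = x − y the rectangle is axis-aligned; the map (x,y)→(u,v) scales areas by 2.
u-values: 2, -2, 5; range = 5 − (-2) = 7.
v-values: 8, 4, 3; range = 8 − 3 = 5.
Area = (7 × 5) / 2 = 17.5.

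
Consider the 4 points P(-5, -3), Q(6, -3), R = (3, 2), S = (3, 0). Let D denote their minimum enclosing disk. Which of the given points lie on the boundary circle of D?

P, Q, R

The minimum enclosing circle of a finite set is fixed by two of the points (as a diameter) or three (as a circumcircle).
The minimum enclosing circle is determined by three boundary points: P, Q, R.
Their circumcentre is (0.5, -2.9) with r² = 30.26.
The farthest remaining point S is at distance² 14.66 ≤ 30.26.
The points at distance exactly r from the centre are P, Q, R — 3 points.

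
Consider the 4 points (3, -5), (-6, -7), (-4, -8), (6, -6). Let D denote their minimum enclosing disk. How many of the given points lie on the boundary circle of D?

2

The farthest pair is (-6, -7)–(6, -6) with squared distance 145. The circle on this segment as diameter has centre (0, -6.5) and r² = 145/4 = 36.25.
Check (3, -5): distance² to centre = 11.25 ≤ 36.25, so it lies inside.
All remaining points lie in this disk, and no smaller disk contains both endpoints, so this is the minimum enclosing circle.
The points at distance exactly r from the centre are (-6, -7), (6, -6) — 2 points.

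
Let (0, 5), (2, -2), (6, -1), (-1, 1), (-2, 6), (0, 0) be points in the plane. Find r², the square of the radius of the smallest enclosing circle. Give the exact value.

28.25

A smallest enclosing disk is always determined by at most three of the input points on its boundary.
The farthest pair is (6, -1)–(-2, 6) with squared distance 113. The circle on this segment as diameter has centre (2, 2.5) and r² = 113/4 = 28.25.
Check (0, 5): distance² to centre = 10.25 ≤ 28.25, so it lies inside.
All remaining points lie in this disk, and no smaller disk contains both endpoints, so this is the minimum enclosing circle.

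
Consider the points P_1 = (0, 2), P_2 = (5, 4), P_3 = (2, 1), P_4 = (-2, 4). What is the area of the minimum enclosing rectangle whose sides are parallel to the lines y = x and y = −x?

24.5

In coordinates u = x + y, v = x − y the rectangle is axis-aligned; the map (x,y)→(u,v) scales areas by 2.
u-values: 2, 9, 3, 2; range = 9 − 2 = 7.
v-values: -2, 1, 1, -6; range = 1 − (-6) = 7.
Area = (7 × 7) / 2 = 24.5.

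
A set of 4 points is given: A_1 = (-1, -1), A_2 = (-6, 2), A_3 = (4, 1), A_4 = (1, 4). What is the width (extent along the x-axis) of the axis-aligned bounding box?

10

max x = 4, min x = -6, so width = 10.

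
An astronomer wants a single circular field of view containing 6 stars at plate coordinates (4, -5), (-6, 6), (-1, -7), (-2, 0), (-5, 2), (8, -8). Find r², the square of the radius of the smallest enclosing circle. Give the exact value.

The farthest pair is (-6, 6)–(8, -8) with squared distance 392. The circle on this segment as diameter has centre (1, -1) and r² = 392/4 = 98.
Check (4, -5): distance² to centre = 25 ≤ 98, so it lies inside.
All remaining points lie in this disk, and no smaller disk contains both endpoints, so this is the minimum enclosing circle.

98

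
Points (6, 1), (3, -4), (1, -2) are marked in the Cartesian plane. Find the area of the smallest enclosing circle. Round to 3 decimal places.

28.373

Call the three points A, B, C in the order given.
Side lengths²: AB² = 34, AC² = 34, BC² = 8.
Since AC² = 34 < 34 + 8 = 42, the triangle is acute, so the smallest enclosing circle is the circumcircle.
Circumcentre = (3.875, -1.125), r² = 9.03125.
Area = π·r² = π·9.03125 ≈ 28.373.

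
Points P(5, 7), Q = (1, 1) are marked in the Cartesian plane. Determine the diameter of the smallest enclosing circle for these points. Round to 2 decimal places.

7.21

The smallest circle enclosing two points has them as diameter endpoints.
Centre = midpoint = (3, 4); r² = |PQ|²/4 = 52/4 = 13.
Diameter = 2r = 2√13 ≈ 7.21.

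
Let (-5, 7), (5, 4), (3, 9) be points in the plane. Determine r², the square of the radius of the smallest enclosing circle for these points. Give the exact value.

Call the three points A, B, C in the order given.
Side lengths²: AB² = 109, AC² = 68, BC² = 29.
Since AB² = 109 ≥ 68 + 29 = 97, the angle opposite AB is not acute, so the smallest enclosing circle has AB as diameter.
Centre = midpoint of AB = (0, 5.5), r² = 109/4 = 27.25.

27.25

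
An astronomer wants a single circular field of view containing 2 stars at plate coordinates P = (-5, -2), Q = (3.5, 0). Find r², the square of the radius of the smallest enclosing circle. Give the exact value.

19.0625

The smallest circle enclosing two points has them as diameter endpoints.
Centre = midpoint = (-0.75, -1); r² = |PQ|²/4 = 76.25/4 = 19.0625.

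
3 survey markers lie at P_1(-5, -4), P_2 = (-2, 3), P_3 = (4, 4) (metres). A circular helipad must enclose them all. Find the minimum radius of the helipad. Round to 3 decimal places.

6.021

Side lengths²: P_1P_2² = 58, P_1P_3² = 145, P_2P_3² = 37.
Since P_1P_3² = 145 ≥ 58 + 37 = 95, the angle opposite P_1P_3 is not acute, so the smallest enclosing circle has P_1P_3 as diameter.
Centre = midpoint of P_1P_3 = (-0.5, 0), r² = 145/4 = 36.25.
r = √(36.25) ≈ 6.021.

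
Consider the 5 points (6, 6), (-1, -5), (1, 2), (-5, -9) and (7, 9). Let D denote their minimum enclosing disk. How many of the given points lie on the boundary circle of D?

2

The farthest pair is (-5, -9)–(7, 9) with squared distance 468. The circle on this segment as diameter has centre (1, 0) and r² = 468/4 = 117.
Check (6, 6): distance² to centre = 61 ≤ 117, so it lies inside.
All remaining points lie in this disk, and no smaller disk contains both endpoints, so this is the minimum enclosing circle.
The points at distance exactly r from the centre are (-5, -9), (7, 9) — 2 points.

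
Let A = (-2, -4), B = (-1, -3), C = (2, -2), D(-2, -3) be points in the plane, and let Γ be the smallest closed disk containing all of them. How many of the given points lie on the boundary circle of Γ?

The farthest pair is A–C with squared distance 20. The circle on this segment as diameter has centre (0, -3) and r² = 20/4 = 5.
Check B: distance² to centre = 1 ≤ 5, so it lies inside.
All remaining points lie in this disk, and no smaller disk contains both endpoints, so this is the minimum enclosing circle.
The points at distance exactly r from the centre are A, C — 2 points.

2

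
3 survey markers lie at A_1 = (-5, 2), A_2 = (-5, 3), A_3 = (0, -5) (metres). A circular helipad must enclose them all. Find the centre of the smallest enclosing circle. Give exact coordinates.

(-2.5, -1)

Side lengths²: A_1A_2² = 1, A_1A_3² = 74, A_2A_3² = 89.
Since A_2A_3² = 89 ≥ 74 + 1 = 75, the angle opposite A_2A_3 is not acute, so the smallest enclosing circle has A_2A_3 as diameter.
Centre = midpoint of A_2A_3 = (-2.5, -1), r² = 89/4 = 22.25.
Centre = (-2.5, -1).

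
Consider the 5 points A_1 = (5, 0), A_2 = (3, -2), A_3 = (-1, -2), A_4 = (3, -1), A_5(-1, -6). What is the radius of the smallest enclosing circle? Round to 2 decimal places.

4.24

By Welzl's lemma the MEC is supported by two points (diametrically opposite) or three points (on a circumcircle).
The farthest pair is A_1–A_5 with squared distance 72. The circle on this segment as diameter has centre (2, -3) and r² = 72/4 = 18.
Check A_2: distance² to centre = 2 ≤ 18, so it lies inside.
All remaining points lie in this disk, and no smaller disk contains both endpoints, so this is the minimum enclosing circle.
r = √18 ≈ 4.24.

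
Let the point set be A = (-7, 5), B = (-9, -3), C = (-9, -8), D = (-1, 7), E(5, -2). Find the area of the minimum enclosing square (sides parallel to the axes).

The bounding box has width 14 and height 15.
An axis-aligned square enclosing the set must have side ≥ max(width, height).
So the minimum side is max(14, 15) = 15.
Area = 15² = 225.

225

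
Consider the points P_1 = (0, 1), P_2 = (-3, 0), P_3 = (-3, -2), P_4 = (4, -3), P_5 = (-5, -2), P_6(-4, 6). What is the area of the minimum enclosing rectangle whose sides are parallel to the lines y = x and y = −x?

76.5

In coordinates u = x + y, v = x − y the rectangle is axis-aligned; the map (x,y)→(u,v) scales areas by 2.
u-values: 1, -3, -5, 1, -7, 2; range = 2 − (-7) = 9.
v-values: -1, -3, -1, 7, -3, -10; range = 7 − (-10) = 17.
Area = (9 × 17) / 2 = 76.5.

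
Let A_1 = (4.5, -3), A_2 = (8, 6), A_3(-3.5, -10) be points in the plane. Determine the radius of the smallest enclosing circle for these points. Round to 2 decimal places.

9.85

Side lengths²: A_1A_2² = 93.25, A_1A_3² = 113, A_2A_3² = 388.25.
Since A_2A_3² = 388.25 ≥ 113 + 93.25 = 206.25, the angle opposite A_2A_3 is not acute, so the smallest enclosing circle has A_2A_3 as diameter.
Centre = midpoint of A_2A_3 = (2.25, -2), r² = 388.25/4 = 97.0625.
r = √(97.0625) ≈ 9.85.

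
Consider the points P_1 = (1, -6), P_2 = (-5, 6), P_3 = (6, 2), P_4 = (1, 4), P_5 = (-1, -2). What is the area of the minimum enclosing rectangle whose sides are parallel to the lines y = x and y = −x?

117

In coordinates u = x + y, v = x − y the rectangle is axis-aligned; the map (x,y)→(u,v) scales areas by 2.
u-values: -5, 1, 8, 5, -3; range = 8 − (-5) = 13.
v-values: 7, -11, 4, -3, 1; range = 7 − (-11) = 18.
Area = (13 × 18) / 2 = 117.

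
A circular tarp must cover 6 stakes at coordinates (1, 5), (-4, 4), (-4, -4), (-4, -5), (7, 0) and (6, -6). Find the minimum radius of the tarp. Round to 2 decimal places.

The farthest pair is (-4, 4)–(6, -6) with squared distance 200. The circle on this segment as diameter has centre (1, -1) and r² = 200/4 = 50.
Check (1, 5): distance² to centre = 36 ≤ 50, so it lies inside.
All remaining points lie in this disk, and no smaller disk contains both endpoints, so this is the minimum enclosing circle.
r = √50 ≈ 7.07.

7.07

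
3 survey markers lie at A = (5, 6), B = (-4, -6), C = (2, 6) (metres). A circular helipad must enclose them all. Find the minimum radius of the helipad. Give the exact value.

7.5

Side lengths²: AB² = 225, AC² = 9, BC² = 180.
Since AB² = 225 ≥ 180 + 9 = 189, the angle opposite AB is not acute, so the smallest enclosing circle has AB as diameter.
Centre = midpoint of AB = (0.5, 0), r² = 225/4 = 56.25.
r = √(56.25) = 7.5.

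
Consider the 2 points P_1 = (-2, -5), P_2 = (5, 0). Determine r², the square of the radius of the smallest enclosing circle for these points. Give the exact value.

The smallest circle enclosing two points has them as diameter endpoints.
Centre = midpoint = (1.5, -2.5); r² = |P_1P_2|²/4 = 74/4 = 18.5.

18.5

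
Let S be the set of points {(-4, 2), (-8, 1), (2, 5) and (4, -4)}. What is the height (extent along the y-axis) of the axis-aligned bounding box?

max y = 5, min y = -4, so height = 9.

9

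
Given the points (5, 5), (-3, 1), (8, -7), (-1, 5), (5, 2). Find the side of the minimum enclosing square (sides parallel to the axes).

12

The bounding box has width 11 and height 12.
An axis-aligned square enclosing the set must have side ≥ max(width, height).
So the minimum side is max(11, 12) = 12.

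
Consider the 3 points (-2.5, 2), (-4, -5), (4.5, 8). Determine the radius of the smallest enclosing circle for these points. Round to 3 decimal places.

Call the three points A, B, C in the order given.
Side lengths²: AB² = 51.25, AC² = 85, BC² = 241.25.
Since BC² = 241.25 ≥ 85 + 51.25 = 136.25, the angle opposite BC is not acute, so the smallest enclosing circle has BC as diameter.
Centre = midpoint of BC = (0.25, 1.5), r² = 241.25/4 = 60.3125.
r = √(60.3125) ≈ 7.766.

7.766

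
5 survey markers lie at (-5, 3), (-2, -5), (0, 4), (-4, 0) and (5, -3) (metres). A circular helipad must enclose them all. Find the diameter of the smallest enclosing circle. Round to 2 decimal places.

The farthest pair is (-5, 3)–(5, -3) with squared distance 136. The circle on this segment as diameter has centre (0, 0) and r² = 136/4 = 34.
Check (-2, -5): distance² to centre = 29 ≤ 34, so it lies inside.
All remaining points lie in this disk, and no smaller disk contains both endpoints, so this is the minimum enclosing circle.
Diameter = 2r = 2√34 ≈ 11.66.

11.66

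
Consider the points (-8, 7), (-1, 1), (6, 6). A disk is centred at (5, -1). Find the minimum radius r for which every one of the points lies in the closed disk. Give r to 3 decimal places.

15.264

The required radius is the distance from (5, -1) to the farthest point.
Squared distances: 233, 40, 50.
Maximum is 233, attained at (-8, 7).
r = √233 ≈ 15.264.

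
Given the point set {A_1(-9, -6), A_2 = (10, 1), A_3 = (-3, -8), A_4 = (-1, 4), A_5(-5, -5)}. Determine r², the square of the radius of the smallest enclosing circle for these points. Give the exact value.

The farthest pair is A_1–A_2 with squared distance 410. The circle on this segment as diameter has centre (0.5, -2.5) and r² = 410/4 = 102.5.
Check A_3: distance² to centre = 42.5 ≤ 102.5, so it lies inside.
All remaining points lie in this disk, and no smaller disk contains both endpoints, so this is the minimum enclosing circle.

102.5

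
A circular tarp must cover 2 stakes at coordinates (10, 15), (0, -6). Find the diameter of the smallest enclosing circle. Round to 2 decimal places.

The smallest circle enclosing two points has them as diameter endpoints.
Centre = midpoint = (5, 4.5); r² = |(10, 15)−(0, -6)|²/4 = 541/4 = 135.25.
Diameter = 2r = 2√(135.25) ≈ 23.26.

23.26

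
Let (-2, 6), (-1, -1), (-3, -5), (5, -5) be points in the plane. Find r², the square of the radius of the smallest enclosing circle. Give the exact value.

By Welzl's lemma the MEC is supported by two points (diametrically opposite) or three points (on a circumcircle).
The minimum enclosing circle is determined by three boundary points: (-2, 6), (-3, -5), (5, -5).
Their circumcentre is (1, 2/11) with r² = 5185/121.
The farthest remaining point (-1, -1) is at distance² 653/121 ≤ 5185/121.

5185/121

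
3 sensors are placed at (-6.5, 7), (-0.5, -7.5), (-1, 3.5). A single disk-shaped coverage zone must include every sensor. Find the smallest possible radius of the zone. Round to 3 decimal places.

Call the three points A, B, C in the order given.
Side lengths²: AB² = 246.25, AC² = 42.5, BC² = 121.25.
Since AB² = 246.25 ≥ 121.25 + 42.5 = 163.75, the angle opposite AB is not acute, so the smallest enclosing circle has AB as diameter.
Centre = midpoint of AB = (-3.5, -0.25), r² = 246.25/4 = 61.5625.
r = √(61.5625) ≈ 7.846.

7.846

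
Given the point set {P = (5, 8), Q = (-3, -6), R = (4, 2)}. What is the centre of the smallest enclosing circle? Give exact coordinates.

Side lengths²: PQ² = 260, PR² = 37, QR² = 113.
Since PQ² = 260 ≥ 113 + 37 = 150, the angle opposite PQ is not acute, so the smallest enclosing circle has PQ as diameter.
Centre = midpoint of PQ = (1, 1), r² = 260/4 = 65.
Centre = (1, 1).

(1, 1)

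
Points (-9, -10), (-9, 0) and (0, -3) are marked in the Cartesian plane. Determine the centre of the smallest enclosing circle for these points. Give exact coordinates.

Call the three points A, B, C in the order given.
Side lengths²: AB² = 100, AC² = 130, BC² = 90.
Since AC² = 130 < 100 + 90 = 190, the triangle is acute, so the smallest enclosing circle is the circumcircle.
Circumcentre = (-17/3, -5), r² = 325/9.
Centre = (-17/3, -5).

(-17/3, -5)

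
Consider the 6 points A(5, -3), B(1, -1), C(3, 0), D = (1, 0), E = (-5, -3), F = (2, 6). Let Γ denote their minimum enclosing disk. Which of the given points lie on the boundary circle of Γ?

By Welzl's lemma the MEC is supported by two points (diametrically opposite) or three points (on a circumcircle).
The minimum enclosing circle is determined by three boundary points: A, E, F.
Their circumcentre is (0, 1/3) with r² = 325/9.
The farthest remaining point C is at distance² 82/9 ≤ 325/9.
The points at distance exactly r from the centre are A, E, F — 3 points.

A, E, F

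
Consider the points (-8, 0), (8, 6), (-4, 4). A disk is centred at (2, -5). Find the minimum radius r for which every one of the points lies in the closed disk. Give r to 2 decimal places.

The required radius is the distance from (2, -5) to the farthest point.
Squared distances: 125, 157, 117.
Maximum is 157, attained at (8, 6).
r = √157 ≈ 12.53.

12.53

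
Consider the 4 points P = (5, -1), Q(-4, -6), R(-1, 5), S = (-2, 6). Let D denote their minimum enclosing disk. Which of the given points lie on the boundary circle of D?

P, Q, S

The minimum enclosing circle is determined by three boundary points: P, Q, S.
Their circumcentre is (-9/7, -2/7) with r² = 1961/49.
The farthest remaining point R is at distance² 1373/49 ≤ 1961/49.
The points at distance exactly r from the centre are P, Q, S — 3 points.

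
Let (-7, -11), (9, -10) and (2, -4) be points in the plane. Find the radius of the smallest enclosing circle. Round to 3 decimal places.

Call the three points A, B, C in the order given.
Side lengths²: AB² = 257, AC² = 130, BC² = 85.
Since AB² = 257 ≥ 130 + 85 = 215, the angle opposite AB is not acute, so the smallest enclosing circle has AB as diameter.
Centre = midpoint of AB = (1, -10.5), r² = 257/4 = 64.25.
r = √(64.25) ≈ 8.016.

8.016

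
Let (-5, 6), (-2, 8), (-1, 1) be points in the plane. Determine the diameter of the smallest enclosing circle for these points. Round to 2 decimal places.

Call the three points A, B, C in the order given.
Side lengths²: AB² = 13, AC² = 41, BC² = 50.
Since BC² = 50 < 41 + 13 = 54, the triangle is acute, so the smallest enclosing circle is the circumcircle.
Circumcentre = (-83/46, 205/46), r² = 13325/1058.
Diameter = 2r = 2√(13325/1058) ≈ 7.10.

7.10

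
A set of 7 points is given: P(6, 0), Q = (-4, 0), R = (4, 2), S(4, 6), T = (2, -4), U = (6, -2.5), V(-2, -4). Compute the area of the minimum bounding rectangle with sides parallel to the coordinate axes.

x ranges over [-4, 6], width 10.
y ranges over [-4, 6], height 10.
Area = 10 × 10 = 100.

100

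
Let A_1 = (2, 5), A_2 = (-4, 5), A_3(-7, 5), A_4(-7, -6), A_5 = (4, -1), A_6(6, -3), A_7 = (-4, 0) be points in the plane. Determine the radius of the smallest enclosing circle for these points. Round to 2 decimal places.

7.83

A smallest enclosing disk is always determined by at most three of the input points on its boundary.
The minimum enclosing circle is determined by three boundary points: A_3, A_4, A_6.
Their circumcentre is (-37/26, -0.5) with r² = 20737/338.
The farthest remaining point A_1 is at distance² 14185/338 ≤ 20737/338.
r = √(20737/338) ≈ 7.83.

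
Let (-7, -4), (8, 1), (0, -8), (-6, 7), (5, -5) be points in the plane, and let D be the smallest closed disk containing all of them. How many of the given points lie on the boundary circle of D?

By Welzl's lemma the MEC is supported by two points (diametrically opposite) or three points (on a circumcircle).
The minimum enclosing circle is determined by three boundary points: (8, 1), (0, -8), (-6, 7).
Their circumcentre is (-0.5, 0.5) with r² = 72.5.
The farthest remaining point (-7, -4) is at distance² 62.5 ≤ 72.5.
The points at distance exactly r from the centre are (8, 1), (0, -8), (-6, 7) — 3 points.

3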